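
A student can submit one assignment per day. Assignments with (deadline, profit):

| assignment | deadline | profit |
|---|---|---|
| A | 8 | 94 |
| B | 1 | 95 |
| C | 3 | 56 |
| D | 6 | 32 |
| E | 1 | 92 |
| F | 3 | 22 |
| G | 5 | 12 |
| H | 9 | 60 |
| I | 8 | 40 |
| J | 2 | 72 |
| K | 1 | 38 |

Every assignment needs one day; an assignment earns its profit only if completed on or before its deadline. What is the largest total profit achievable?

461

Take jobs in profit order; each goes to the latest open slot no later than its deadline.
By profit: B(d1,95), A(d8,94), E(d1,92), J(d2,72), H(d9,60), C(d3,56), I(d8,40), K(d1,38), D(d6,32), F(d3,22), G(d5,12)
B→slot 1; A→slot 8; E skipped; J→slot 2; H→slot 9; C→slot 3; I→slot 7; K skipped; D→slot 6; F skipped; G→slot 5.
Profit = 95 + 72 + 56 + 12 + 32 + 40 + 94 + 60 = 461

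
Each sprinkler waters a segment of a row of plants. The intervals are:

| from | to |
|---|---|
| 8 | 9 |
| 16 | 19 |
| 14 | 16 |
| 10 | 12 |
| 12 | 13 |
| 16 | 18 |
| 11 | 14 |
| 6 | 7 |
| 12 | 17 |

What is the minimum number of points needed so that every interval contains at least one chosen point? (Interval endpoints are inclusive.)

Process intervals by earliest right end; each time one isn't hit yet, stab at its right endpoint.
Sorted: [6,7] [8,9] [10,12] [12,13] [11,14] [14,16] [12,17] [16,18] [16,19]
{[6,7]} hit by 7; {[8,9]} hit by 9; {[10,12],[12,13],[11,14]} hit by 12; {[14,16],[12,17],[16,18],[16,19]} hit by 16.
Points: 7, 9, 12, 16 (4 total).

4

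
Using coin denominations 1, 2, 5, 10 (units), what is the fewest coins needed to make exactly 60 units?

6

60 = 6×10
Total coins = 6 = 6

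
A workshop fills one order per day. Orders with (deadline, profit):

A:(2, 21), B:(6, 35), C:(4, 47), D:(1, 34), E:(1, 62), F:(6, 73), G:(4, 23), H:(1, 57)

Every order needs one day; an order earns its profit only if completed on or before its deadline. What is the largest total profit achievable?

Sort by profit descending; place each in the latest free slot ≤ its deadline.
Profit order: F=73 E=62 H=57 C=47 B=35 D=34 G=23 A=21
Assign: F→slot 6, E→slot 1, H skipped, C→slot 4, B→slot 5, D skipped, G→slot 3, A→slot 2.
Slots: [1:E] [2:A] [3:G] [4:C] [5:B] [6:F]
Profit = 62 + 21 + 23 + 47 + 35 + 73 = 261

261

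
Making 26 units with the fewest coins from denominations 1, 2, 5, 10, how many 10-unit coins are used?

2

Greedy: take as many of the largest coin as possible, then repeat with the remainder.
26 − 2×10→6 − 1×5→1 − 1×1→0
Count of 10: 2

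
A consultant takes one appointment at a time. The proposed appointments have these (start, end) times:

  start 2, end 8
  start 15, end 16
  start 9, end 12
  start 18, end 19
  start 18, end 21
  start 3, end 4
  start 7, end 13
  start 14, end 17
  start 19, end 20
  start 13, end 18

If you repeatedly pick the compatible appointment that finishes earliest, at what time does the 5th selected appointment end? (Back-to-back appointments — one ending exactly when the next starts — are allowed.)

20

Sorted by end: (3,4)  (2,8)  (9,12)  (7,13)  (15,16)  (14,17)  (13,18)  (18,19)  (19,20)  (18,21)
take (3,4); skip (2,8); take (9,12); take (15,16); skip (14,17); take (18,19); take (19,20).
Selected: (3,4) (9,12) (15,16) (18,19) (19,20)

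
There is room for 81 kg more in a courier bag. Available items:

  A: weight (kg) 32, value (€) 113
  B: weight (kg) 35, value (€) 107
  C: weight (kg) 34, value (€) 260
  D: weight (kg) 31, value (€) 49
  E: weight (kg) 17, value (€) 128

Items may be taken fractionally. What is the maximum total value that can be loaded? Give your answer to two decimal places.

493.94

Ratios (sorted): C 7.65, E 7.53, A 3.53, B 3.06, D 1.58
take C (34 @ 260); take E (17 @ 128); take 30/32 of A → 105.94. Capacity used 81/81.
Total value = 493.94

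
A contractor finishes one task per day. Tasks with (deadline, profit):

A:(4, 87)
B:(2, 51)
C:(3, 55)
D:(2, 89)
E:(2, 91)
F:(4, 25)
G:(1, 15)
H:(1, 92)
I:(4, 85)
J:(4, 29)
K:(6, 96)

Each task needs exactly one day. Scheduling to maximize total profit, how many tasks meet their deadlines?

Take jobs in profit order; each goes to the latest open slot no later than its deadline.
By profit: K(d6,96), H(d1,92), E(d2,91), D(d2,89), A(d4,87), I(d4,85), C(d3,55), B(d2,51), J(d4,29), F(d4,25), G(d1,15)
K→slot 6; H→slot 1; E→slot 2; D skipped; A→slot 4; I→slot 3; C skipped; B skipped; J skipped; F skipped; G skipped.
5 of 11 scheduled.

5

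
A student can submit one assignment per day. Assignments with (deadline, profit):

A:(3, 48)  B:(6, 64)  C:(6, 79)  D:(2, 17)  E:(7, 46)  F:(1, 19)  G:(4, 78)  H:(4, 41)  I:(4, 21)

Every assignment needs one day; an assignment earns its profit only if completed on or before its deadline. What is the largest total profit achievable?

377

Take jobs in profit order; each goes to the latest open slot no later than its deadline.
Profit order: C=79 G=78 B=64 A=48 E=46 H=41 I=21 F=19 D=17
Assign: C→slot 6, G→slot 4, B→slot 5, A→slot 3, E→slot 7, H→slot 2, I→slot 1, F skipped, D skipped.
Slots: [1:I] [2:H] [3:A] [4:G] [5:B] [6:C] [7:E]
Profit = 21 + 41 + 48 + 78 + 64 + 79 + 46 = 377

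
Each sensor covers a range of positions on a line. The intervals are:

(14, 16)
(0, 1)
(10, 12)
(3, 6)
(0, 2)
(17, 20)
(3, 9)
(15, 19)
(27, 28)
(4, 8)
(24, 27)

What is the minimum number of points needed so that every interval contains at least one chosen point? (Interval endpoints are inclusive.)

6

Sort by right endpoint; whenever an interval is uncovered, place a point at its right end.
By right end: [0,1]  [0,2]  [3,6]  [4,8]  [3,9]  [10,12]  [14,16]  [15,19]  [17,20]  [24,27]  [27,28]
[0,1] uncovered → point at 1; [3,6] uncovered → point at 6; [10,12] uncovered → point at 12; [14,16] uncovered → point at 16; [17,20] uncovered → point at 20; [24,27] uncovered → point at 27.
Points: 1, 6, 12, 16, 20, 27 (6 total).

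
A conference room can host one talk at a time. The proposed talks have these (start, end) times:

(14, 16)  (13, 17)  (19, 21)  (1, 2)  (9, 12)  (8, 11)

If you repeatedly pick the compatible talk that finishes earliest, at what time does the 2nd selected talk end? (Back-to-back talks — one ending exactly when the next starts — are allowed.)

11

Sorted by end: (1,2)  (8,11)  (9,12)  (14,16)  (13,17)  (19,21)
take (1,2); take (8,11); take (14,16); take (19,21).
Selected: (1,2) (8,11) (14,16) (19,21)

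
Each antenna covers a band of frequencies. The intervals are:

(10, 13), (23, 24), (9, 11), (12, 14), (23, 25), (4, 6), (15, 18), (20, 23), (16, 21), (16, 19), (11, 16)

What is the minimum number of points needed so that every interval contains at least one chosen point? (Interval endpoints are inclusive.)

5

Sort by right endpoint; whenever an interval is uncovered, place a point at its right end.
Sorted: [4,6] [9,11] [10,13] [12,14] [11,16] [15,18] [16,19] [16,21] [20,23] [23,24] [23,25]
{[4,6]} hit by 6; {[9,11],[10,13]} hit by 11; {[12,14],[11,16]} hit by 14; {[15,18],[16,19],[16,21]} hit by 18; {[20,23],[23,24],[23,25]} hit by 23.
Points: 6, 11, 14, 18, 23 (5 total).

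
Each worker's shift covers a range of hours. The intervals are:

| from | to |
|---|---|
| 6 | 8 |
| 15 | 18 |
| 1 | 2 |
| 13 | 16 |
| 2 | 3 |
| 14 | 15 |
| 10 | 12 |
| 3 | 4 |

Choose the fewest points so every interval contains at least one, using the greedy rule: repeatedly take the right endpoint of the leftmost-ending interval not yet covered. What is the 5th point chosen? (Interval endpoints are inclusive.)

Process intervals by earliest right end; each time one isn't hit yet, stab at its right endpoint.
Sorted: [1,2] [2,3] [3,4] [6,8] [10,12] [14,15] [13,16] [15,18]
{[1,2],[2,3]} hit by 2; {[3,4]} hit by 4; {[6,8]} hit by 8; {[10,12]} hit by 12; {[14,15],[13,16],[15,18]} hit by 15.
Points: 2, 4, 8, 12, 15 (5 total).

15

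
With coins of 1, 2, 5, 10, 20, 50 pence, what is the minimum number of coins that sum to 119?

Use the largest denomination that fits, subtract, and repeat.
119 = 2×50 + 1×10 + 1×5 + 2×2
Total coins = 2 + 1 + 1 + 2 = 6

6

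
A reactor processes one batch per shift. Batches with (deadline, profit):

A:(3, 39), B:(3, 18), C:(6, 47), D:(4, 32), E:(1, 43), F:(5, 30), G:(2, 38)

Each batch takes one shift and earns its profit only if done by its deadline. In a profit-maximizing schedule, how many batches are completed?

Sort by profit descending; place each in the latest free slot ≤ its deadline.
By profit: C(d6,47), E(d1,43), A(d3,39), G(d2,38), D(d4,32), F(d5,30), B(d3,18)
C→slot 6; E→slot 1; A→slot 3; G→slot 2; D→slot 4; F→slot 5; B skipped.
6 of 7 scheduled.

6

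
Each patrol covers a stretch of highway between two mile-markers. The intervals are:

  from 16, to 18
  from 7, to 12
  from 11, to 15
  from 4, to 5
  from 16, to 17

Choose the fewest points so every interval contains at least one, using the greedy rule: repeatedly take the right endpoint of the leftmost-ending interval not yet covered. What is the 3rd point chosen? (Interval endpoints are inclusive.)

17

Sorted: [4,5] [7,12] [11,15] [16,17] [16,18]
{[4,5]} hit by 5; {[7,12],[11,15]} hit by 12; {[16,17],[16,18]} hit by 17.
Points: 5, 12, 17 (3 total).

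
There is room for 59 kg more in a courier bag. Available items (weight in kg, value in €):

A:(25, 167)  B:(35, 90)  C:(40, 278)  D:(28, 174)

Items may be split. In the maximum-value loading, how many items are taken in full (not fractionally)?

1

Ratios (sorted): C 6.95, A 6.68, D 6.21, B 2.57
take C (40 @ 278); take 19/25 of A → 126.92. Capacity used 59/59.
1 item(s) taken whole; one partial (take 19/25 of A).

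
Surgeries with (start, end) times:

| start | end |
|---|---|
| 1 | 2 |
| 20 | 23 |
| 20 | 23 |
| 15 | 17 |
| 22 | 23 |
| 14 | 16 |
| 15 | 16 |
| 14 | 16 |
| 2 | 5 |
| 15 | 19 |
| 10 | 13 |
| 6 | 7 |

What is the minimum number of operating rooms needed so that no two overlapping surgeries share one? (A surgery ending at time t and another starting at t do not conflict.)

Count concurrent intervals with a sweep; the peak is the room count.
starts: [1, 2, 6, 10, 14, 14, 15, 15, 15, 20, 20, 22]
ends:   [2, 5, 7, 13, 16, 16, 16, 17, 19, 23, 23, 23]
s1→1 e2→0 s2→1 e5→0 s6→1 e7→0 s10→1 e13→0 s14→1 s14→2 s15→3 s15→4 s15→5  — peak 5.

5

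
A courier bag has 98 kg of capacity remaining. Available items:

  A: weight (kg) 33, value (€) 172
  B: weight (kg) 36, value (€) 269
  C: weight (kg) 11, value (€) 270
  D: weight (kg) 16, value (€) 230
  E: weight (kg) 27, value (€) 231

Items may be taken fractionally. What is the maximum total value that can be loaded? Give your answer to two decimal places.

1041.70

Sort by value per unit weight and fill in that order.
Ratios (sorted): C 24.55, D 14.38, E 8.56, B 7.47, A 5.21
take C (11 @ 270); take D (16 @ 230); take E (27 @ 231); take B (36 @ 269); take 8/33 of A → 41.70. Capacity used 98/98.
Total value = 1041.70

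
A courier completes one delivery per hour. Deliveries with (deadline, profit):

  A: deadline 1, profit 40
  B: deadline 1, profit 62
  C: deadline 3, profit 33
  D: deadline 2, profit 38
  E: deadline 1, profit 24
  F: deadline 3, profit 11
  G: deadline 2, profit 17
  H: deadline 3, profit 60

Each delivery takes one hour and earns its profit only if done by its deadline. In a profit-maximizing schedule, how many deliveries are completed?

3

By profit: B(d1,62), H(d3,60), A(d1,40), D(d2,38), C(d3,33), E(d1,24), G(d2,17), F(d3,11)
B→slot 1; H→slot 3; A skipped; D→slot 2; C skipped; E skipped; G skipped; F skipped.
3 of 8 scheduled.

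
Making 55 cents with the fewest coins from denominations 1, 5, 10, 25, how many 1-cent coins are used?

0

55 − 2×25→5 − 1×5→0
Count of 1: 0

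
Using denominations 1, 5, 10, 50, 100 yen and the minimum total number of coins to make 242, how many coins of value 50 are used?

0

Greedy: take as many of the largest coin as possible, then repeat with the remainder.
242 = 2×100 + 4×10 + 2×1
Count of 50: 0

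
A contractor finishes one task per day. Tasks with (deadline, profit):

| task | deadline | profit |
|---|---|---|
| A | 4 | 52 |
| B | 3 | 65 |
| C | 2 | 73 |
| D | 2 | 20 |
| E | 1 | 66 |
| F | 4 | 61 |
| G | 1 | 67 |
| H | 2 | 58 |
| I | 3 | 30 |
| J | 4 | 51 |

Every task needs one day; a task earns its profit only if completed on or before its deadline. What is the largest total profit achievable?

Sort by profit descending; place each in the latest free slot ≤ its deadline.
By profit: C(d2,73), G(d1,67), E(d1,66), B(d3,65), F(d4,61), H(d2,58), A(d4,52), J(d4,51), I(d3,30), D(d2,20)
C→slot 2; G→slot 1; E skipped; B→slot 3; F→slot 4; H skipped; A skipped; J skipped; I skipped; D skipped.
Profit = 67 + 73 + 65 + 61 = 266

266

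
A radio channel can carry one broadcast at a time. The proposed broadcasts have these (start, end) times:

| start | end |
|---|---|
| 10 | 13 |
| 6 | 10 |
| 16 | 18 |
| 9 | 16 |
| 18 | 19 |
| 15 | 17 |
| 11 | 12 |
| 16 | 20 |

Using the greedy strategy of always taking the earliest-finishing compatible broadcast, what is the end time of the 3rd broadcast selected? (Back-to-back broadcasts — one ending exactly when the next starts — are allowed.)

17

Sorted by end: (6,10)  (11,12)  (10,13)  (9,16)  (15,17)  (16,18)  (18,19)  (16,20)
take (6,10); take (11,12); skip (10,13); take (15,17); skip (16,18); take (18,19).
Selected: (6,10) (11,12) (15,17) (18,19)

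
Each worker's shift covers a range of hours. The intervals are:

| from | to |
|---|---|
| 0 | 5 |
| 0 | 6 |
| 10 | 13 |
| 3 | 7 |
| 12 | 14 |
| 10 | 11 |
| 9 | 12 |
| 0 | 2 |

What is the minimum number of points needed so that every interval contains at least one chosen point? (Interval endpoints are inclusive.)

Sort by right endpoint; whenever an interval is uncovered, place a point at its right end.
By right end: [0,2]  [0,5]  [0,6]  [3,7]  [10,11]  [9,12]  [10,13]  [12,14]
[0,2] uncovered → point at 2; [3,7] uncovered → point at 7; [10,11] uncovered → point at 11; [12,14] uncovered → point at 14.
Points: 2, 7, 11, 14 (4 total).

4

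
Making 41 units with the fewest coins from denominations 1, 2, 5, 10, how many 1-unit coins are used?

1

41 − 4×10→1 − 1×1→0
Count of 1: 1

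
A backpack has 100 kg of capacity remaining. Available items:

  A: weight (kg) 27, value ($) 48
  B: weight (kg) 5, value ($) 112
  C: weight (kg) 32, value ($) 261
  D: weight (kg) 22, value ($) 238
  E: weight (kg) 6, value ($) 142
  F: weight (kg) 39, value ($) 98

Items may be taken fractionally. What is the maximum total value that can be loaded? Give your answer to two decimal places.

Order: E (142/6=23.67) > B (112/5=22.40) > D (238/22=10.82) > C (261/32=8.16) > F (98/39=2.51) > A (48/27=1.78)
Fill: take E (6 @ 142) → take B (5 @ 112) → take D (22 @ 238) → take C (32 @ 261) → take 35/39 of F → 87.95; 100/100 used.
Total value = 840.95

840.95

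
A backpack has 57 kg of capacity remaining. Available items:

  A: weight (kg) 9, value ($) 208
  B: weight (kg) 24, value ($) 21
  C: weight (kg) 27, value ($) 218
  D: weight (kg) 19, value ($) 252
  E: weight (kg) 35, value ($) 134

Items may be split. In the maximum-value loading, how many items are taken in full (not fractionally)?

3

Order: A (208/9=23.11) > D (252/19=13.26) > C (218/27=8.07) > E (134/35=3.83) > B (21/24=0.88)
Fill: take A (9 @ 208) → take D (19 @ 252) → take C (27 @ 218) → take 2/35 of E → 7.66; 57/57 used.
3 item(s) taken whole; one partial (take 2/35 of E).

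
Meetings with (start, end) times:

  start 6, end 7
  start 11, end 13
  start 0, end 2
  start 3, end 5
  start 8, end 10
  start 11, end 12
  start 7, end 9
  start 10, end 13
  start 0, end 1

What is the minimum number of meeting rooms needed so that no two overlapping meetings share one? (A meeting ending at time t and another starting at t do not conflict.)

Count concurrent intervals with a sweep; the peak is the room count.
starts: [0, 0, 3, 6, 7, 8, 10, 11, 11]
ends:   [1, 2, 5, 7, 9, 10, 12, 13, 13]
s0→1 s0→2 e1→1 e2→0 s3→1 e5→0 s6→1 e7→0 s7→1 s8→2 e9→1 e10→0 s10→1 s11→2 s11→3  — peak 3.

3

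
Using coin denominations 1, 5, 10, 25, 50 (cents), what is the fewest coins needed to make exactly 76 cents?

76 = 1×50 + 1×25 + 1×1
Total coins = 1 + 1 + 1 = 3

3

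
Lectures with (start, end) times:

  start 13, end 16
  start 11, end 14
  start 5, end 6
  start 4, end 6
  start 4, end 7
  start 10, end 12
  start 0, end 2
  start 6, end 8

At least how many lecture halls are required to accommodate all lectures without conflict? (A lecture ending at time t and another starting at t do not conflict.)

3

starts: [0, 4, 4, 5, 6, 10, 11, 13]
ends:   [2, 6, 6, 7, 8, 12, 14, 16]
s0→1 e2→0 s4→1 s4→2 s5→3  — peak 3.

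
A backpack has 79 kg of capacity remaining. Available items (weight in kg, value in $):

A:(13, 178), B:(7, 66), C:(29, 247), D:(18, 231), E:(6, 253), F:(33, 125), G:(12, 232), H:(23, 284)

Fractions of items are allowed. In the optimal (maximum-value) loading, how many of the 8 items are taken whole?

6

Order: E (253/6=42.17) > G (232/12=19.33) > A (178/13=13.69) > D (231/18=12.83) > H (284/23=12.35) > B (66/7=9.43) > C (247/29=8.52) > F (125/33=3.79)
Fill: take E (6 @ 253) → take G (12 @ 232) → take A (13 @ 178) → take D (18 @ 231) → take H (23 @ 284) → take B (7 @ 66); 79/79 used.
6 item(s) taken whole.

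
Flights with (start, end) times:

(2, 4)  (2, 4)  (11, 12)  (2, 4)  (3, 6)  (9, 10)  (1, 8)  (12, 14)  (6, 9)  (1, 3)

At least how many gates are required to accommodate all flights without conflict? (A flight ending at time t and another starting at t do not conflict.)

5

The answer is the maximum number of intervals overlapping at any instant.
Events (time:±→running): 1:+→1 1:+→2 2:+→3 2:+→4 2:+→5 … peak 5.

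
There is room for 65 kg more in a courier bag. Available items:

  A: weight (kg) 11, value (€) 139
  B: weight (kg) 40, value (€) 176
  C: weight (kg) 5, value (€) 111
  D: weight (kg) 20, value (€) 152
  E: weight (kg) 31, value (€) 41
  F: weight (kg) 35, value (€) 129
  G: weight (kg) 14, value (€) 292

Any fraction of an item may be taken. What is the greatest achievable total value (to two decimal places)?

760.00

Sort by value per unit weight and fill in that order.
Ratios (sorted): C 22.20, G 20.86, A 12.64, D 7.60, B 4.40, F 3.69, E 1.32
take C (5 @ 111); take G (14 @ 292); take A (11 @ 139); take D (20 @ 152); take 15/40 of B → 66.00. Capacity used 65/65.
Total value = 760.00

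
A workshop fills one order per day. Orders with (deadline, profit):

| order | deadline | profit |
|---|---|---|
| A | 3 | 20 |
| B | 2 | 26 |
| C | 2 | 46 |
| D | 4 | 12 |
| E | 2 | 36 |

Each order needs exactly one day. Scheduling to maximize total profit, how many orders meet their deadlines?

By profit: C(d2,46), E(d2,36), B(d2,26), A(d3,20), D(d4,12)
C→slot 2; E→slot 1; B skipped; A→slot 3; D→slot 4.
4 of 5 scheduled.

4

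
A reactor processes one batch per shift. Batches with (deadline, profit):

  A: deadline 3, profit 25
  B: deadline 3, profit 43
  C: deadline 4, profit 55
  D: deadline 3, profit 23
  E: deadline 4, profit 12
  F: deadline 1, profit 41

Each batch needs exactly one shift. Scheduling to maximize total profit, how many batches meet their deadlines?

4

Profit order: C=55 B=43 F=41 A=25 D=23 E=12
Assign: C→slot 4, B→slot 3, F→slot 1, A→slot 2, D skipped, E skipped.
Slots: [1:F] [2:A] [3:B] [4:C]
4 of 6 scheduled.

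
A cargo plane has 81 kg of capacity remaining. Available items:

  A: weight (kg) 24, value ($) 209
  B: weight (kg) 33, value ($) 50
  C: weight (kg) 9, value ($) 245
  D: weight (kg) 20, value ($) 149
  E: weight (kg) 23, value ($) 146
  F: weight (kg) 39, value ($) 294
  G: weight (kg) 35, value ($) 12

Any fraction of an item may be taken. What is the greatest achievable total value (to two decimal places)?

815.05

Sort by value per unit weight and fill in that order.
Order: C (245/9=27.22) > A (209/24=8.71) > F (294/39=7.54) > D (149/20=7.45) > E (146/23=6.35) > B (50/33=1.52) > G (12/35=0.34)
Fill: take C (9 @ 245) → take A (24 @ 209) → take F (39 @ 294) → take 9/20 of D → 67.05; 81/81 used.
Total value = 815.05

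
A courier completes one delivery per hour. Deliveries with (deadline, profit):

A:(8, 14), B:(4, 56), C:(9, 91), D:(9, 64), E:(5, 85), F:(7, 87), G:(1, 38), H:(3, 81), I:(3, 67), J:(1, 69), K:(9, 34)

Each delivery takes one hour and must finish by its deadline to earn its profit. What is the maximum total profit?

Sort by profit descending; place each in the latest free slot ≤ its deadline.
Profit order: C=91 F=87 E=85 H=81 J=69 I=67 D=64 B=56 G=38 K=34 A=14
Assign: C→slot 9, F→slot 7, E→slot 5, H→slot 3, J→slot 1, I→slot 2, D→slot 8, B→slot 4, G skipped, K→slot 6, A skipped.
Slots: [1:J] [2:I] [3:H] [4:B] [5:E] [6:K] [7:F] [8:D] [9:C]
Profit = 69 + 67 + 81 + 56 + 85 + 34 + 87 + 64 + 91 = 634

634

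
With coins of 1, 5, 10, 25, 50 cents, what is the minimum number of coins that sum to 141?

6

Use the largest denomination that fits, subtract, and repeat.
141 − 2×50→41 − 1×25→16 − 1×10→6 − 1×5→1 − 1×1→0
Total coins = 2 + 1 + 1 + 1 + 1 = 6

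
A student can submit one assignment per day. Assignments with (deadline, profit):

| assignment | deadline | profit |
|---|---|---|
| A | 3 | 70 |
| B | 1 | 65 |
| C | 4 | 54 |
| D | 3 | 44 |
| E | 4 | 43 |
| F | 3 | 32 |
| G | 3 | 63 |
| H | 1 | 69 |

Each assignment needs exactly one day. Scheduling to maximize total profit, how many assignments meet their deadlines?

By profit: A(d3,70), H(d1,69), B(d1,65), G(d3,63), C(d4,54), D(d3,44), E(d4,43), F(d3,32)
A→slot 3; H→slot 1; B skipped; G→slot 2; C→slot 4; D skipped; E skipped; F skipped.
4 of 8 scheduled.

4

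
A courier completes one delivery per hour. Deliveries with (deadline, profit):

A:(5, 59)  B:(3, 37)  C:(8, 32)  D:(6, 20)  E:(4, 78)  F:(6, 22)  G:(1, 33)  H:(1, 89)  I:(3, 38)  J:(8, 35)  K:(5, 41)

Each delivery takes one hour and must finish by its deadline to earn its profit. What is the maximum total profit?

394

Profit order: H=89 E=78 A=59 K=41 I=38 B=37 J=35 G=33 C=32 F=22 D=20
Assign: H→slot 1, E→slot 4, A→slot 5, K→slot 3, I→slot 2, B skipped, J→slot 8, G skipped, C→slot 7, F→slot 6, D skipped.
Slots: [1:H] [2:I] [3:K] [4:E] [5:A] [6:F] [7:C] [8:J]
Profit = 89 + 38 + 41 + 78 + 59 + 22 + 32 + 35 = 394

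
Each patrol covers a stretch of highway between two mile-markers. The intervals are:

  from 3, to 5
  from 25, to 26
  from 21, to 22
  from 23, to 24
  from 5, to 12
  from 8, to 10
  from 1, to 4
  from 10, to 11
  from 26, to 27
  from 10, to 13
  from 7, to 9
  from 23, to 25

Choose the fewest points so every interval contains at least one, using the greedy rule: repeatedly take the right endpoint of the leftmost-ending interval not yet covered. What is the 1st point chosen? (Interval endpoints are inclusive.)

Sort by right endpoint; whenever an interval is uncovered, place a point at its right end.
By right end: [1,4]  [3,5]  [7,9]  [8,10]  [10,11]  [5,12]  [10,13]  [21,22]  [23,24]  [23,25]  [25,26]  [26,27]
[1,4] uncovered → point at 4; [7,9] uncovered → point at 9; [10,11] uncovered → point at 11; [21,22] uncovered → point at 22; [23,24] uncovered → point at 24; [25,26] uncovered → point at 26.
Points: 4, 9, 11, 22, 24, 26 (6 total).

4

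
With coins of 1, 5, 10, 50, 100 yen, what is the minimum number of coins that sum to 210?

3

210 − 2×100→10 − 1×10→0
Total coins = 2 + 1 = 3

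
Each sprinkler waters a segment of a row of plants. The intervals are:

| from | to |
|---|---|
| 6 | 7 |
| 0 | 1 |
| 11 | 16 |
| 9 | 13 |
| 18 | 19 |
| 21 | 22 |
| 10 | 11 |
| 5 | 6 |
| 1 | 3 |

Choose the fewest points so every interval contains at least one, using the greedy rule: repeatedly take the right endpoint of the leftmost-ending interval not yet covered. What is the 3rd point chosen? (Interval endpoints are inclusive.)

Sort by right endpoint; whenever an interval is uncovered, place a point at its right end.
Sorted: [0,1] [1,3] [5,6] [6,7] [10,11] [9,13] [11,16] [18,19] [21,22]
{[0,1],[1,3]} hit by 1; {[5,6],[6,7]} hit by 6; {[10,11],[9,13],[11,16]} hit by 11; {[18,19]} hit by 19; {[21,22]} hit by 22.
Points: 1, 6, 11, 19, 22 (5 total).

11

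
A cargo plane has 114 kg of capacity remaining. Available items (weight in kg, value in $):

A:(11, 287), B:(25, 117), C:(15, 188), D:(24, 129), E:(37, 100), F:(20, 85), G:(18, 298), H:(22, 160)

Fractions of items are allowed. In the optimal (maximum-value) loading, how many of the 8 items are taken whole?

5

Greedy by value/weight ratio, highest first.
Order: A (287/11=26.09) > G (298/18=16.56) > C (188/15=12.53) > H (160/22=7.27) > D (129/24=5.38) > B (117/25=4.68) > F (85/20=4.25) > E (100/37=2.70)
Fill: take A (11 @ 287) → take G (18 @ 298) → take C (15 @ 188) → take H (22 @ 160) → take D (24 @ 129) → take 24/25 of B → 112.32; 114/114 used.
5 item(s) taken whole; one partial (take 24/25 of B).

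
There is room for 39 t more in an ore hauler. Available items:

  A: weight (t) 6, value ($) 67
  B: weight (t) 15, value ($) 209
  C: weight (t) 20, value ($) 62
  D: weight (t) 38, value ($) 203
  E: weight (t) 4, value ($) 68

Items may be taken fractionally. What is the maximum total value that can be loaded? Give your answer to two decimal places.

418.79

Order: E (68/4=17.00) > B (209/15=13.93) > A (67/6=11.17) > D (203/38=5.34) > C (62/20=3.10)
Fill: take E (4 @ 68) → take B (15 @ 209) → take A (6 @ 67) → take 14/38 of D → 74.79; 39/39 used.
Total value = 418.79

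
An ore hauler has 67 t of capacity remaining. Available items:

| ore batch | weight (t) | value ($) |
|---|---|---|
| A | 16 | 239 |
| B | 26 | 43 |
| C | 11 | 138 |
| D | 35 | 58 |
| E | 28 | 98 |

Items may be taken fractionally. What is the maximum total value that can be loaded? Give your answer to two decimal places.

Order: A (239/16=14.94) > C (138/11=12.55) > E (98/28=3.50) > D (58/35=1.66) > B (43/26=1.65)
Fill: take A (16 @ 239) → take C (11 @ 138) → take E (28 @ 98) → take 12/35 of D → 19.89; 67/67 used.
Total value = 494.89

494.89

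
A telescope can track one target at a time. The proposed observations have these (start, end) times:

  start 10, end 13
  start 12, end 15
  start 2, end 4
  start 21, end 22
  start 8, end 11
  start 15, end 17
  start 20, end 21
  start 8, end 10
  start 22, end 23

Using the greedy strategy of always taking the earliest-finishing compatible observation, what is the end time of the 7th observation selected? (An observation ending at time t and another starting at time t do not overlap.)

Sorted by end: (2,4)  (8,10)  (8,11)  (10,13)  (12,15)  (15,17)  (20,21)  (21,22)  (22,23)
take (2,4); take (8,10); take (10,13); skip (12,15); take (15,17); take (20,21); take (21,22); take (22,23).
Selected: (2,4) (8,10) (10,13) (15,17) (20,21) (21,22) (22,23)

23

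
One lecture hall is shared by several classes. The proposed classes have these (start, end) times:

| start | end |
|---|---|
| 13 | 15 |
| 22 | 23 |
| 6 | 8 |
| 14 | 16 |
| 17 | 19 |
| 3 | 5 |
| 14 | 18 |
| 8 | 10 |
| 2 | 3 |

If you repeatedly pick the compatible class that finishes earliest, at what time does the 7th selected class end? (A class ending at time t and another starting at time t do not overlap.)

By end time: (2,3), (3,5), (6,8), (8,10), (13,15), (14,16), (14,18), (17,19), (22,23).
Pick (2,3); next start ≥ 3 → (3,5); next start ≥ 5 → (6,8); next start ≥ 8 → (8,10); next start ≥ 10 → (13,15); next start ≥ 15 → (17,19); next start ≥ 19 → (22,23).
Selected: (2,3) (3,5) (6,8) (8,10) (13,15) (17,19) (22,23)

23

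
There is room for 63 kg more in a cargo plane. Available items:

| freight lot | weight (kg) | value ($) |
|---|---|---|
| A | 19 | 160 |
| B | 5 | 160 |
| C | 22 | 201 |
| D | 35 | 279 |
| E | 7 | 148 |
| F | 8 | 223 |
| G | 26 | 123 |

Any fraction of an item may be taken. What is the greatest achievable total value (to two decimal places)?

907.94

Sort by value per unit weight and fill in that order.
Ratios (sorted): B 32.00, F 27.88, E 21.14, C 9.14, A 8.42, D 7.97, G 4.73
take B (5 @ 160); take F (8 @ 223); take E (7 @ 148); take C (22 @ 201); take A (19 @ 160); take 2/35 of D → 15.94. Capacity used 63/63.
Total value = 907.94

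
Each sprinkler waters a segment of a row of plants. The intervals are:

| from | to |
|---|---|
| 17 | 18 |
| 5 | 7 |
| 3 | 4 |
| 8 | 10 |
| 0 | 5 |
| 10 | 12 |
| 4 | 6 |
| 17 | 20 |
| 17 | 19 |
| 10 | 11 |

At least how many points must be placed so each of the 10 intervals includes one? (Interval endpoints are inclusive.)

Process intervals by earliest right end; each time one isn't hit yet, stab at its right endpoint.
Sorted: [3,4] [0,5] [4,6] [5,7] [8,10] [10,11] [10,12] [17,18] [17,19] [17,20]
{[3,4],[0,5],[4,6]} hit by 4; {[5,7]} hit by 7; {[8,10],[10,11],[10,12]} hit by 10; {[17,18],[17,19],[17,20]} hit by 18.
Points: 4, 7, 10, 18 (4 total).

4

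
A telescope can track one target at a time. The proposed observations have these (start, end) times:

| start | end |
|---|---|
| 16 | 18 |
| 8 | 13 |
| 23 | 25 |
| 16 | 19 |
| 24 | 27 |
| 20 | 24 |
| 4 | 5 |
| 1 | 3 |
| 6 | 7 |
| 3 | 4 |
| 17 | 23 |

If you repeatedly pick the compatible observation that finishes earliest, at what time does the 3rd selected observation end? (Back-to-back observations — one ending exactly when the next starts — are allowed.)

5

Greedy by earliest finish: after sorting by end time, pick each interval compatible with the last pick.
By end time: (1,3), (3,4), (4,5), (6,7), (8,13), (16,18), (16,19), (17,23), (20,24), (23,25), (24,27).
Pick (1,3); next start ≥ 3 → (3,4); next start ≥ 4 → (4,5); next start ≥ 5 → (6,7); next start ≥ 7 → (8,13); next start ≥ 13 → (16,18); next start ≥ 18 → (20,24); next start ≥ 24 → (24,27).
Selected: (1,3) (3,4) (4,5) (6,7) (8,13) (16,18) (20,24) (24,27)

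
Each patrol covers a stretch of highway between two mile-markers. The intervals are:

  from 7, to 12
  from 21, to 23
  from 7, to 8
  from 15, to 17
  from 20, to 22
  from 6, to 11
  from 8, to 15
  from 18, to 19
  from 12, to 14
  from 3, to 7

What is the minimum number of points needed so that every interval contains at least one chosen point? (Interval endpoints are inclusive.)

Sort by right endpoint; whenever an interval is uncovered, place a point at its right end.
By right end: [3,7]  [7,8]  [6,11]  [7,12]  [12,14]  [8,15]  [15,17]  [18,19]  [20,22]  [21,23]
[3,7] uncovered → point at 7; [12,14] uncovered → point at 14; [15,17] uncovered → point at 17; [18,19] uncovered → point at 19; [20,22] uncovered → point at 22.
Points: 7, 14, 17, 19, 22 (5 total).

5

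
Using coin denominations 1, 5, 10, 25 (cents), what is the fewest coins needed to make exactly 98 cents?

Greedy: take as many of the largest coin as possible, then repeat with the remainder.
98 − 3×25→23 − 2×10→3 − 3×1→0
Total coins = 3 + 2 + 3 = 8

8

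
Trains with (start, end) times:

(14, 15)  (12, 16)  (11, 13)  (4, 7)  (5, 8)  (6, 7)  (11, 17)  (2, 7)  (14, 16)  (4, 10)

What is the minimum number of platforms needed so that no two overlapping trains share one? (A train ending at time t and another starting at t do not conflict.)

Events (time:±→running): 2:+→1 4:+→2 4:+→3 5:+→4 6:+→5 … peak 5.

5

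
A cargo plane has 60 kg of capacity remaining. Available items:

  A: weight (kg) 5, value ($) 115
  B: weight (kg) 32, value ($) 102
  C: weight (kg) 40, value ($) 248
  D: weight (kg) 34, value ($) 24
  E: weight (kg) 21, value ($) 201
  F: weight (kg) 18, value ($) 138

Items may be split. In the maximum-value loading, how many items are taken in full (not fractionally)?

3

Greedy by value/weight ratio, highest first.
Order: A (115/5=23.00) > E (201/21=9.57) > F (138/18=7.67) > C (248/40=6.20) > B (102/32=3.19) > D (24/34=0.71)
Fill: take A (5 @ 115) → take E (21 @ 201) → take F (18 @ 138) → take 16/40 of C → 99.20; 60/60 used.
3 item(s) taken whole; one partial (take 16/40 of C).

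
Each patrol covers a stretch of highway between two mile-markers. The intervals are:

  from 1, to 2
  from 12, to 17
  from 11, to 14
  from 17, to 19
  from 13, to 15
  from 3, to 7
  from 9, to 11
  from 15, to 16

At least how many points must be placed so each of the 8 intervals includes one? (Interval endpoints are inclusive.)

5

Sorted: [1,2] [3,7] [9,11] [11,14] [13,15] [15,16] [12,17] [17,19]
{[1,2]} hit by 2; {[3,7]} hit by 7; {[9,11],[11,14]} hit by 11; {[13,15],[15,16],[12,17]} hit by 15; {[17,19]} hit by 19.
Points: 2, 7, 11, 15, 19 (5 total).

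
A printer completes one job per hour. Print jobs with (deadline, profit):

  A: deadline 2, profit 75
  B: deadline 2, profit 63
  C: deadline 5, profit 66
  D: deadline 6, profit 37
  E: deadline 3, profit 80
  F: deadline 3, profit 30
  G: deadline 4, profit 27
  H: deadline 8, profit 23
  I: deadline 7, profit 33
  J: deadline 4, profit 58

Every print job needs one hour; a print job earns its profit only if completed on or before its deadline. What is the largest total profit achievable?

435

By profit: E(d3,80), A(d2,75), C(d5,66), B(d2,63), J(d4,58), D(d6,37), I(d7,33), F(d3,30), G(d4,27), H(d8,23)
E→slot 3; A→slot 2; C→slot 5; B→slot 1; J→slot 4; D→slot 6; I→slot 7; F skipped; G skipped; H→slot 8.
Profit = 63 + 75 + 80 + 58 + 66 + 37 + 33 + 23 = 435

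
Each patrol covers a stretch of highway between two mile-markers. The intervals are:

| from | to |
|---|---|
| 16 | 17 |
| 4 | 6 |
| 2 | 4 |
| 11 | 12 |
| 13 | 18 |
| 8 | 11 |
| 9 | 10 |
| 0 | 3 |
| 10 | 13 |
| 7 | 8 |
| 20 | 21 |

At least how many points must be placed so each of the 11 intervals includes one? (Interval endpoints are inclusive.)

7

Sorted: [0,3] [2,4] [4,6] [7,8] [9,10] [8,11] [11,12] [10,13] [16,17] [13,18] [20,21]
{[0,3],[2,4]} hit by 3; {[4,6]} hit by 6; {[7,8]} hit by 8; {[9,10],[8,11]} hit by 10; {[11,12],[10,13]} hit by 12; {[16,17],[13,18]} hit by 17; {[20,21]} hit by 21.
Points: 3, 6, 8, 10, 12, 17, 21 (7 total).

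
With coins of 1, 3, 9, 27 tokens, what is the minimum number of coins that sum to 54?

2

54 = 2×27
Total coins = 2 = 2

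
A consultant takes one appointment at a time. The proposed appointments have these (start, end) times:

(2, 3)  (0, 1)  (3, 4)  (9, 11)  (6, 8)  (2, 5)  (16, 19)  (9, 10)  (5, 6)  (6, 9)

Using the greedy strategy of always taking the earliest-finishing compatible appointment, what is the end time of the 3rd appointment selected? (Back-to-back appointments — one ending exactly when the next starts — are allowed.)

Greedy by earliest finish: after sorting by end time, pick each interval compatible with the last pick.
Sorted by end: (0,1)  (2,3)  (3,4)  (2,5)  (5,6)  (6,8)  (6,9)  (9,10)  (9,11)  (16,19)
take (0,1); take (2,3); take (3,4); take (5,6); take (6,8); take (9,10); take (16,19).
Selected: (0,1) (2,3) (3,4) (5,6) (6,8) (9,10) (16,19)

4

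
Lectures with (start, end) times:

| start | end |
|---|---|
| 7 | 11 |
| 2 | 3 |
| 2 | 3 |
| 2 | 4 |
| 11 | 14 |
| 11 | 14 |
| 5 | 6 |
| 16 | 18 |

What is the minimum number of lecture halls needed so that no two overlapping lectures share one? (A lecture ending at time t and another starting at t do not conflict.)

Count concurrent intervals with a sweep; the peak is the room count.
Events (time:±→running): 2:+→1 2:+→2 2:+→3 … peak 3.

3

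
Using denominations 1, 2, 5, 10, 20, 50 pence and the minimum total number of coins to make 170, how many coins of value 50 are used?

170 = 3×50 + 1×20
Count of 50: 3

3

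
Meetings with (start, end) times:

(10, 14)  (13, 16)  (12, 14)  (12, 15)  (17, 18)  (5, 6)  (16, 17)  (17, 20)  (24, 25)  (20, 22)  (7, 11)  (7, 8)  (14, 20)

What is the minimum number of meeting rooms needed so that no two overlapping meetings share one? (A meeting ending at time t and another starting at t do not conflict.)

4

Count concurrent intervals with a sweep; the peak is the room count.
starts: [5, 7, 7, 10, 12, 12, 13, 14, 16, 17, 17, 20, 24]
ends:   [6, 8, 11, 14, 14, 15, 16, 17, 18, 20, 20, 22, 25]
s5→1 e6→0 s7→1 s7→2 e8→1 s10→2 e11→1 s12→2 s12→3 s13→4  — peak 4.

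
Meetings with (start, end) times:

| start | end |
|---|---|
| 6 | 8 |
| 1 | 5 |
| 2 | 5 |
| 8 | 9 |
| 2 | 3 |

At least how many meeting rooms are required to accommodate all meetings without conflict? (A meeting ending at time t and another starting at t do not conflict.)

3

Events (time:±→running): 1:+→1 2:+→2 2:+→3 … peak 3.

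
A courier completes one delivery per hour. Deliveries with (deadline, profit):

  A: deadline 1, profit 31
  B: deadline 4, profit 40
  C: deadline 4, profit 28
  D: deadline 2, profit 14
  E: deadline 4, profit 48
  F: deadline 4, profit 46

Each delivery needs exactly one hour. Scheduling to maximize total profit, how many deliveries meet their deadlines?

4

Take jobs in profit order; each goes to the latest open slot no later than its deadline.
By profit: E(d4,48), F(d4,46), B(d4,40), A(d1,31), C(d4,28), D(d2,14)
E→slot 4; F→slot 3; B→slot 2; A→slot 1; C skipped; D skipped.
4 of 6 scheduled.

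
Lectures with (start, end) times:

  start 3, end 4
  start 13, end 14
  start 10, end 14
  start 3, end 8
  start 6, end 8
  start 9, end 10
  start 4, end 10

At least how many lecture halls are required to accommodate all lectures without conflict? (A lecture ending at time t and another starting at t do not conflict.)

3

Events (time:±→running): 3:+→1 3:+→2 4:-→1 4:+→2 6:+→3 … peak 3.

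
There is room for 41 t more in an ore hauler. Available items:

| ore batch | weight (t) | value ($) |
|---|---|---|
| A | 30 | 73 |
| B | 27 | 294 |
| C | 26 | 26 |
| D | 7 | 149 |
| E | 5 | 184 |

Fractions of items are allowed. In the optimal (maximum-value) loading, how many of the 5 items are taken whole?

3

Greedy by value/weight ratio, highest first.
Order: E (184/5=36.80) > D (149/7=21.29) > B (294/27=10.89) > A (73/30=2.43) > C (26/26=1.00)
Fill: take E (5 @ 184) → take D (7 @ 149) → take B (27 @ 294) → take 2/30 of A → 4.87; 41/41 used.
3 item(s) taken whole; one partial (take 2/30 of A).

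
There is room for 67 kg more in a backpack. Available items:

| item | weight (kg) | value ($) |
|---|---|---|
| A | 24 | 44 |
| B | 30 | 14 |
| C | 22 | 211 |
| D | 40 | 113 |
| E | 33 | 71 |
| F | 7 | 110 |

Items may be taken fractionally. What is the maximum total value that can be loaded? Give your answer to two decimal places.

Sort by value per unit weight and fill in that order.
Ratios (sorted): F 15.71, C 9.59, D 2.83, E 2.15, A 1.83, B 0.47
take F (7 @ 110); take C (22 @ 211); take 38/40 of D → 107.35. Capacity used 67/67.
Total value = 428.35

428.35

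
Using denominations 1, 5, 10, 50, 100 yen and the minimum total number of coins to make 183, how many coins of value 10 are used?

183 = 1×100 + 1×50 + 3×10 + 3×1
Count of 10: 3

3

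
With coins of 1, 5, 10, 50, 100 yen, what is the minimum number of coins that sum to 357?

Use the largest denomination that fits, subtract, and repeat.
357 = 3×100 + 1×50 + 1×5 + 2×1
Total coins = 3 + 1 + 1 + 2 = 7

7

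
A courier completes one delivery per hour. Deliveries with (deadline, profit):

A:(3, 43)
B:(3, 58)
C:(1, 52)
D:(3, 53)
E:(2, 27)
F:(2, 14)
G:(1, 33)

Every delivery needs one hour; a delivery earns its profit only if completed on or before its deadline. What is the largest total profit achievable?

163

Sort by profit descending; place each in the latest free slot ≤ its deadline.
By profit: B(d3,58), D(d3,53), C(d1,52), A(d3,43), G(d1,33), E(d2,27), F(d2,14)
B→slot 3; D→slot 2; C→slot 1; A skipped; G skipped; E skipped; F skipped.
Profit = 52 + 53 + 58 = 163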